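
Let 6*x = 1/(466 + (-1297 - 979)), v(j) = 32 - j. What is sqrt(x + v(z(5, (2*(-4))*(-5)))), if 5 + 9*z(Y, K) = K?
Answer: 19*sqrt(2295985)/5430 ≈ 5.3020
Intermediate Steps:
z(Y, K) = -5/9 + K/9
x = -1/10860 (x = 1/(6*(466 + (-1297 - 979))) = 1/(6*(466 - 2276)) = (1/6)/(-1810) = (1/6)*(-1/1810) = -1/10860 ≈ -9.2081e-5)
sqrt(x + v(z(5, (2*(-4))*(-5)))) = sqrt(-1/10860 + (32 - (-5/9 + ((2*(-4))*(-5))/9))) = sqrt(-1/10860 + (32 - (-5/9 + (-8*(-5))/9))) = sqrt(-1/10860 + (32 - (-5/9 + (1/9)*40))) = sqrt(-1/10860 + (32 - (-5/9 + 40/9))) = sqrt(-1/10860 + (32 - 1*35/9)) = sqrt(-1/10860 + (32 - 35/9)) = sqrt(-1/10860 + 253/9) = sqrt(915857/32580) = 19*sqrt(2295985)/5430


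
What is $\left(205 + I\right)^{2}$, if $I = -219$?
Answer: $196$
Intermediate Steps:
$\left(205 + I\right)^{2} = \left(205 - 219\right)^{2} = \left(-14\right)^{2} = 196$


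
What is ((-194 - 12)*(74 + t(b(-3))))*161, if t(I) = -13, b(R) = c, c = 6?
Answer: -2023126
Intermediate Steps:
b(R) = 6
((-194 - 12)*(74 + t(b(-3))))*161 = ((-194 - 12)*(74 - 13))*161 = -206*61*161 = -12566*161 = -2023126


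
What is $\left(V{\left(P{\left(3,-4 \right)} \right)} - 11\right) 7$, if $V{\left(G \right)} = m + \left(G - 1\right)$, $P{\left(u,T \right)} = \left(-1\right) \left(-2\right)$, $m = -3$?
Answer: $-91$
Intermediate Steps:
$P{\left(u,T \right)} = 2$
$V{\left(G \right)} = -4 + G$ ($V{\left(G \right)} = -3 + \left(G - 1\right) = -3 + \left(-1 + G\right) = -4 + G$)
$\left(V{\left(P{\left(3,-4 \right)} \right)} - 11\right) 7 = \left(\left(-4 + 2\right) - 11\right) 7 = \left(-2 - 11\right) 7 = \left(-13\right) 7 = -91$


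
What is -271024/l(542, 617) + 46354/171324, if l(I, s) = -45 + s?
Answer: -446215397/942282 ≈ -473.55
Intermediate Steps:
-271024/l(542, 617) + 46354/171324 = -271024/(-45 + 617) + 46354/171324 = -271024/572 + 46354*(1/171324) = -271024*1/572 + 23177/85662 = -5212/11 + 23177/85662 = -446215397/942282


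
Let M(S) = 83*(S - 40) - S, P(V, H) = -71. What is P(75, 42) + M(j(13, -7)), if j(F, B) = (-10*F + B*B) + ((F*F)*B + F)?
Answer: -105973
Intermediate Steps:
j(F, B) = B**2 - 9*F + B*F**2 (j(F, B) = (-10*F + B**2) + (F**2*B + F) = (B**2 - 10*F) + (B*F**2 + F) = (B**2 - 10*F) + (F + B*F**2) = B**2 - 9*F + B*F**2)
M(S) = -3320 + 82*S (M(S) = 83*(-40 + S) - S = (-3320 + 83*S) - S = -3320 + 82*S)
P(75, 42) + M(j(13, -7)) = -71 + (-3320 + 82*((-7)**2 - 9*13 - 7*13**2)) = -71 + (-3320 + 82*(49 - 117 - 7*169)) = -71 + (-3320 + 82*(49 - 117 - 1183)) = -71 + (-3320 + 82*(-1251)) = -71 + (-3320 - 102582) = -71 - 105902 = -105973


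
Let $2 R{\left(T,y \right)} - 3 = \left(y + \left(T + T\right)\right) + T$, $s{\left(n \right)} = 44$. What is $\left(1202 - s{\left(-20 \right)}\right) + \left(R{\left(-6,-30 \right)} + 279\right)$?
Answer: $\frac{2829}{2} \approx 1414.5$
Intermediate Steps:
$R{\left(T,y \right)} = \frac{3}{2} + \frac{y}{2} + \frac{3 T}{2}$ ($R{\left(T,y \right)} = \frac{3}{2} + \frac{\left(y + \left(T + T\right)\right) + T}{2} = \frac{3}{2} + \frac{\left(y + 2 T\right) + T}{2} = \frac{3}{2} + \frac{y + 3 T}{2} = \frac{3}{2} + \left(\frac{y}{2} + \frac{3 T}{2}\right) = \frac{3}{2} + \frac{y}{2} + \frac{3 T}{2}$)
$\left(1202 - s{\left(-20 \right)}\right) + \left(R{\left(-6,-30 \right)} + 279\right) = \left(1202 - 44\right) + \left(\left(\frac{3}{2} + \frac{1}{2} \left(-30\right) + \frac{3}{2} \left(-6\right)\right) + 279\right) = \left(1202 - 44\right) + \left(\left(\frac{3}{2} - 15 - 9\right) + 279\right) = 1158 + \left(- \frac{45}{2} + 279\right) = 1158 + \frac{513}{2} = \frac{2829}{2}$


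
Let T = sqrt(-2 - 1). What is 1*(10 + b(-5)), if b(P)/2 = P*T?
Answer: 10 - 10*I*sqrt(3) ≈ 10.0 - 17.32*I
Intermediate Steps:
T = I*sqrt(3) (T = sqrt(-3) = I*sqrt(3) ≈ 1.732*I)
b(P) = 2*I*P*sqrt(3) (b(P) = 2*(P*(I*sqrt(3))) = 2*(I*P*sqrt(3)) = 2*I*P*sqrt(3))
1*(10 + b(-5)) = 1*(10 + 2*I*(-5)*sqrt(3)) = 1*(10 - 10*I*sqrt(3)) = 10 - 10*I*sqrt(3)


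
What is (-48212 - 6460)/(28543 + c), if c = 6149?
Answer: -4556/2891 ≈ -1.5759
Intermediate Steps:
(-48212 - 6460)/(28543 + c) = (-48212 - 6460)/(28543 + 6149) = -54672/34692 = -54672*1/34692 = -4556/2891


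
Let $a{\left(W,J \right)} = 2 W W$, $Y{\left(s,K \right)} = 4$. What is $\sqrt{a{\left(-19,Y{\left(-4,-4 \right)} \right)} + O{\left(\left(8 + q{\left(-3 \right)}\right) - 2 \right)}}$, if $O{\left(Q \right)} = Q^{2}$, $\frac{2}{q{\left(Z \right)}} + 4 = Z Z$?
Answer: $\frac{17 \sqrt{66}}{5} \approx 27.622$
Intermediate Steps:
$q{\left(Z \right)} = \frac{2}{-4 + Z^{2}}$ ($q{\left(Z \right)} = \frac{2}{-4 + Z Z} = \frac{2}{-4 + Z^{2}}$)
$a{\left(W,J \right)} = 2 W^{2}$
$\sqrt{a{\left(-19,Y{\left(-4,-4 \right)} \right)} + O{\left(\left(8 + q{\left(-3 \right)}\right) - 2 \right)}} = \sqrt{2 \left(-19\right)^{2} + \left(\left(8 + \frac{2}{-4 + \left(-3\right)^{2}}\right) - 2\right)^{2}} = \sqrt{2 \cdot 361 + \left(\left(8 + \frac{2}{-4 + 9}\right) - 2\right)^{2}} = \sqrt{722 + \left(\left(8 + \frac{2}{5}\right) - 2\right)^{2}} = \sqrt{722 + \left(\frac{42}{5} - 2\right)^{2}} = \sqrt{722 + \left(\frac{32}{5}\right)^{2}} = \sqrt{722 + \frac{1024}{25}} = \sqrt{\frac{19074}{25}} = \frac{17 \sqrt{66}}{5}$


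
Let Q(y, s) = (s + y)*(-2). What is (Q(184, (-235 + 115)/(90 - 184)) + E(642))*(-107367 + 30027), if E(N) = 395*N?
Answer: -920447624760/47 ≈ -1.9584e+10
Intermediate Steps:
Q(y, s) = -2*s - 2*y
(Q(184, (-235 + 115)/(90 - 184)) + E(642))*(-107367 + 30027) = ((-2*(-235 + 115)/(90 - 184) - 2*184) + 395*642)*(-107367 + 30027) = ((-(-240)/(-94) - 368) + 253590)*(-77340) = ((-(-240)*(-1)/94 - 368) + 253590)*(-77340) = ((-2*60/47 - 368) + 253590)*(-77340) = ((-120/47 - 368) + 253590)*(-77340) = (-17416/47 + 253590)*(-77340) = (11901314/47)*(-77340) = -920447624760/47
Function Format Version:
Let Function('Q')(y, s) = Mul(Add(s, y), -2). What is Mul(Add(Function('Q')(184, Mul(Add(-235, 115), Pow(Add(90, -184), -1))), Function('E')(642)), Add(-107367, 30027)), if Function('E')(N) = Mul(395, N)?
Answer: Rational(-920447624760, 47) ≈ -1.9584e+10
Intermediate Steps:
Function('Q')(y, s) = Add(Mul(-2, s), Mul(-2, y))
Mul(Add(Function('Q')(184, Mul(Add(-235, 115), Pow(Add(90, -184), -1))), Function('E')(642)), Add(-107367, 30027)) = Mul(Add(Add(Mul(-2, Mul(Add(-235, 115), Pow(Add(90, -184), -1))), Mul(-2, 184)), Mul(395, 642)), Add(-107367, 30027)) = Mul(Add(Add(Mul(-2, Mul(-120, Pow(-94, -1))), -368), 253590), -77340) = Mul(Add(Add(Mul(-2, Mul(-120, Rational(-1, 94))), -368), 253590), -77340) = Mul(Add(Add(Mul(-2, Rational(60, 47)), -368), 253590), -77340) = Mul(Add(Add(Rational(-120, 47), -368), 253590), -77340) = Mul(Add(Rational(-17416, 47), 253590), -77340) = Mul(Rational(11901314, 47), -77340) = Rational(-920447624760, 47)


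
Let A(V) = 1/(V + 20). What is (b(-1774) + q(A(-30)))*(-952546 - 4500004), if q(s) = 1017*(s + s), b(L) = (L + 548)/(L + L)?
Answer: 982054963715/887 ≈ 1.1072e+9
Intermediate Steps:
b(L) = (548 + L)/(2*L) (b(L) = (548 + L)/((2*L)) = (548 + L)*(1/(2*L)) = (548 + L)/(2*L))
A(V) = 1/(20 + V)
q(s) = 2034*s (q(s) = 1017*(2*s) = 2034*s)
(b(-1774) + q(A(-30)))*(-952546 - 4500004) = ((1/2)*(548 - 1774)/(-1774) + 2034/(20 - 30))*(-952546 - 4500004) = ((1/2)*(-1/1774)*(-1226) + 2034/(-10))*(-5452550) = (613/1774 + 2034*(-1/10))*(-5452550) = (613/1774 - 1017/5)*(-5452550) = -1801093/8870*(-5452550) = 982054963715/887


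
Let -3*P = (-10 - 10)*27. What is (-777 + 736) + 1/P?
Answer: -7379/180 ≈ -40.994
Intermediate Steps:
P = 180 (P = -(-10 - 10)*27/3 = -(-20)*27/3 = -1/3*(-540) = 180)
(-777 + 736) + 1/P = (-777 + 736) + 1/180 = -41 + 1/180 = -7379/180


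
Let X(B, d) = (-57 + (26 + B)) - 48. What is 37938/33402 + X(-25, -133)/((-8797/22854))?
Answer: 699334637/2577521 ≈ 271.32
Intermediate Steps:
X(B, d) = -79 + B (X(B, d) = (-31 + B) - 48 = -79 + B)
37938/33402 + X(-25, -133)/((-8797/22854)) = 37938/33402 + (-79 - 25)/((-8797/22854)) = 37938*(1/33402) - 104/((-8797*1/22854)) = 6323/5567 - 104/(-8797/22854) = 6323/5567 - 104*(-22854/8797) = 6323/5567 + 2376816/8797 = 699334637/2577521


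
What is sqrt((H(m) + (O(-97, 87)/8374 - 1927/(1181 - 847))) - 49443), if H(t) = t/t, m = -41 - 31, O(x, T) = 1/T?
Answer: 8*I*sqrt(2859197142391846923)/60832923 ≈ 222.37*I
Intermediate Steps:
m = -72
H(t) = 1
sqrt((H(m) + (O(-97, 87)/8374 - 1927/(1181 - 847))) - 49443) = sqrt((1 + (1/(87*8374) - 1927/(1181 - 847))) - 49443) = sqrt((1 + ((1/87)*(1/8374) - 1927/334)) - 49443) = sqrt((1 + (1/728538 - 1927*1/334)) - 49443) = sqrt((1 + (1/728538 - 1927/334)) - 49443) = sqrt((1 - 350973098/60832923) - 49443) = sqrt(-290140175/60832923 - 49443) = sqrt(-3008052352064/60832923) = 8*I*sqrt(2859197142391846923)/60832923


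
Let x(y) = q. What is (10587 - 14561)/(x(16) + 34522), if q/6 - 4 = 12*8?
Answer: -1987/17561 ≈ -0.11315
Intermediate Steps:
q = 600 (q = 24 + 6*(12*8) = 24 + 6*96 = 24 + 576 = 600)
x(y) = 600
(10587 - 14561)/(x(16) + 34522) = (10587 - 14561)/(600 + 34522) = -3974/35122 = -3974*1/35122 = -1987/17561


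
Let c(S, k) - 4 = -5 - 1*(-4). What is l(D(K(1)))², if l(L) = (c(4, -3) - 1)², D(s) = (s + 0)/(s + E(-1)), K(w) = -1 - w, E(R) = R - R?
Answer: 16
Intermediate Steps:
E(R) = 0
D(s) = 1 (D(s) = (s + 0)/(s + 0) = s/s = 1)
c(S, k) = 3 (c(S, k) = 4 + (-5 - 1*(-4)) = 4 + (-5 + 4) = 4 - 1 = 3)
l(L) = 4 (l(L) = (3 - 1)² = 2² = 4)
l(D(K(1)))² = 4² = 16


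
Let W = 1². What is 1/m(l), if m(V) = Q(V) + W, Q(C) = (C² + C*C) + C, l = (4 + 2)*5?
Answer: 1/1831 ≈ 0.00054615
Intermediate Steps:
l = 30 (l = 6*5 = 30)
Q(C) = C + 2*C² (Q(C) = (C² + C²) + C = 2*C² + C = C + 2*C²)
W = 1
m(V) = 1 + V*(1 + 2*V) (m(V) = V*(1 + 2*V) + 1 = 1 + V*(1 + 2*V))
1/m(l) = 1/(1 + 30*(1 + 2*30)) = 1/(1 + 30*(1 + 60)) = 1/(1 + 30*61) = 1/(1 + 1830) = 1/1831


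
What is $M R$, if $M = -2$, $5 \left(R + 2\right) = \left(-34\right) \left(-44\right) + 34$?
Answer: $-608$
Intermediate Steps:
$R = 304$ ($R = -2 + \frac{\left(-34\right) \left(-44\right) + 34}{5} = -2 + \frac{1496 + 34}{5} = -2 + \frac{1}{5} \cdot 1530 = -2 + 306 = 304$)
$M R = \left(-2\right) 304 = -608$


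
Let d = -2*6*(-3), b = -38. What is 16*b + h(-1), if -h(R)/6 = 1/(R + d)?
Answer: -21286/35 ≈ -608.17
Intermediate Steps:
d = 36 (d = -12*(-3) = 36)
h(R) = -6/(36 + R) (h(R) = -6/(R + 36) = -6/(36 + R))
16*b + h(-1) = 16*(-38) - 6/(36 - 1) = -608 - 6/35 = -21286/35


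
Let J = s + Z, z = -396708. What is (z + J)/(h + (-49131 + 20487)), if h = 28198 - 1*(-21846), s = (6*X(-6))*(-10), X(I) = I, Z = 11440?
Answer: -96227/5350 ≈ -17.986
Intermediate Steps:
s = 360 (s = (6*(-6))*(-10) = -36*(-10) = 360)
h = 50044 (h = 28198 + 21846 = 50044)
J = 11800 (J = 360 + 11440 = 11800)
(z + J)/(h + (-49131 + 20487)) = (-396708 + 11800)/(50044 + (-49131 + 20487)) = -384908/(50044 - 28644) = -384908/21400 = -384908*1/21400 = -96227/5350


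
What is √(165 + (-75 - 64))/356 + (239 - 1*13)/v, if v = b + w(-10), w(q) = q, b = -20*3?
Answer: -113/35 + √26/356 ≈ -3.2142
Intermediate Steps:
b = -60
v = -70 (v = -60 - 10 = -70)
√(165 + (-75 - 64))/356 + (239 - 1*13)/v = √(165 + (-75 - 64))/356 + (239 - 1*13)/(-70) = √(165 - 139)*(1/356) + (239 - 13)*(-1/70) = √26*(1/356) + 226*(-1/70) = √26/356 - 113/35 = -113/35 + √26/356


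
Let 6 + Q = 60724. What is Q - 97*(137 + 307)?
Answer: 17650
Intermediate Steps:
Q = 60718 (Q = -6 + 60724 = 60718)
Q - 97*(137 + 307) = 60718 - 97*(137 + 307) = 60718 - 97*444 = 60718 - 1*43068 = 60718 - 43068 = 17650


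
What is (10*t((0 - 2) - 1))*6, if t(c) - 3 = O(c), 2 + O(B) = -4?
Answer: -180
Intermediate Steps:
O(B) = -6 (O(B) = -2 - 4 = -6)
t(c) = -3 (t(c) = 3 - 6 = -3)
(10*t((0 - 2) - 1))*6 = (10*(-3))*6 = -30*6 = -180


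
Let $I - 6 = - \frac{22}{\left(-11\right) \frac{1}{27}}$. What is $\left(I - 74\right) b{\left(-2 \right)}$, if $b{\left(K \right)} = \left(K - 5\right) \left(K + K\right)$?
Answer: $-392$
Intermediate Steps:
$I = 60$ ($I = 6 - \frac{22}{\left(-11\right) \frac{1}{27}} = 6 - \frac{22}{- \frac{11}{27}} = 6 - -54 = 6 + 54 = 60$)
$b{\left(K \right)} = 2 K \left(-5 + K\right)$ ($b{\left(K \right)} = \left(-5 + K\right) 2 K = 2 K \left(-5 + K\right)$)
$\left(I - 74\right) b{\left(-2 \right)} = \left(60 - 74\right) 2 \left(-2\right) \left(-5 - 2\right) = - 14 \cdot 2 \left(-2\right) \left(-7\right) = \left(-14\right) 28 = -392$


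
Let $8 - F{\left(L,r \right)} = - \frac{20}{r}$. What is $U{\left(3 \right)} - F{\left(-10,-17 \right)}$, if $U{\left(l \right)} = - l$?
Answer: $- \frac{167}{17} \approx -9.8235$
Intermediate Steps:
$F{\left(L,r \right)} = 8 + \frac{20}{r}$ ($F{\left(L,r \right)} = 8 - - \frac{20}{r} = 8 + \frac{20}{r}$)
$U{\left(3 \right)} - F{\left(-10,-17 \right)} = \left(-1\right) 3 - \left(8 + \frac{20}{-17}\right) = -3 - \left(8 + 20 \left(- \frac{1}{17}\right)\right) = -3 - \left(8 - \frac{20}{17}\right) = -3 - \frac{116}{17} = - \frac{167}{17}$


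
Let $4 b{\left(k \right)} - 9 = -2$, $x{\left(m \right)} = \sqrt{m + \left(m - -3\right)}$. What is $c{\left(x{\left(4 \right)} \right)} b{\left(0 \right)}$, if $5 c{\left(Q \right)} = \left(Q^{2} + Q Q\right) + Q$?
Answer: $\frac{77}{10} + \frac{7 \sqrt{11}}{20} \approx 8.8608$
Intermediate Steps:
$x{\left(m \right)} = \sqrt{3 + 2 m}$ ($x{\left(m \right)} = \sqrt{m + \left(m + 3\right)} = \sqrt{m + \left(3 + m\right)} = \sqrt{3 + 2 m}$)
$b{\left(k \right)} = \frac{7}{4}$ ($b{\left(k \right)} = \frac{9}{4} + \frac{1}{4} \left(-2\right) = \frac{9}{4} - \frac{1}{2} = \frac{7}{4}$)
$c{\left(Q \right)} = \frac{Q}{5} + \frac{2 Q^{2}}{5}$ ($c{\left(Q \right)} = \frac{\left(Q^{2} + Q Q\right) + Q}{5} = \frac{\left(Q^{2} + Q^{2}\right) + Q}{5} = \frac{2 Q^{2} + Q}{5} = \frac{Q + 2 Q^{2}}{5} = \frac{Q}{5} + \frac{2 Q^{2}}{5}$)
$c{\left(x{\left(4 \right)} \right)} b{\left(0 \right)} = \frac{\sqrt{3 + 2 \cdot 4} \left(1 + 2 \sqrt{3 + 2 \cdot 4}\right)}{5} \cdot \frac{7}{4} = \frac{\sqrt{3 + 8} \left(1 + 2 \sqrt{3 + 8}\right)}{5} \cdot \frac{7}{4} = \frac{\sqrt{11} \left(1 + 2 \sqrt{11}\right)}{5} \cdot \frac{7}{4} = \frac{7 \sqrt{11} \left(1 + 2 \sqrt{11}\right)}{20}$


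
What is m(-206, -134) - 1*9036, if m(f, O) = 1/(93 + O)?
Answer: -370477/41 ≈ -9036.0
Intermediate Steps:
m(-206, -134) - 1*9036 = 1/(93 - 134) - 1*9036 = 1/(-41) - 9036 = -1/41 - 9036 = -370477/41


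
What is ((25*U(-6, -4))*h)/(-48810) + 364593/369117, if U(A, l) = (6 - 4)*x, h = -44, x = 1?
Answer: 206753797/200184453 ≈ 1.0328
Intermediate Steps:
U(A, l) = 2 (U(A, l) = (6 - 4)*1 = 2*1 = 2)
((25*U(-6, -4))*h)/(-48810) + 364593/369117 = ((25*2)*(-44))/(-48810) + 364593/369117 = (50*(-44))*(-1/48810) + 364593*(1/369117) = -2200*(-1/48810) + 121531/123039 = 220/4881 + 121531/123039 = 206753797/200184453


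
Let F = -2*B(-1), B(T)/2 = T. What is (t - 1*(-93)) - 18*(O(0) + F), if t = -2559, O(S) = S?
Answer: -2538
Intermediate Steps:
B(T) = 2*T
F = 4 (F = -4*(-1) = -2*(-2) = 4)
(t - 1*(-93)) - 18*(O(0) + F) = (-2559 - 1*(-93)) - 18*(0 + 4) = (-2559 + 93) - 18*4 = -2466 - 72 = -2538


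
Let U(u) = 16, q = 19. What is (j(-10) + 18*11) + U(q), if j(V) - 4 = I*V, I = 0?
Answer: 218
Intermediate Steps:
j(V) = 4 (j(V) = 4 + 0*V = 4 + 0 = 4)
(j(-10) + 18*11) + U(q) = (4 + 18*11) + 16 = (4 + 198) + 16 = 202 + 16 = 218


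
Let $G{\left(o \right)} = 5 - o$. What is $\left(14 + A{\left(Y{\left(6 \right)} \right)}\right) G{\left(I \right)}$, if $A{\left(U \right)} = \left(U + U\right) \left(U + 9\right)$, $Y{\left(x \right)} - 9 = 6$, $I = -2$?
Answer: $5138$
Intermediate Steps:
$Y{\left(x \right)} = 15$ ($Y{\left(x \right)} = 9 + 6 = 15$)
$A{\left(U \right)} = 2 U \left(9 + U\right)$
$\left(14 + A{\left(Y{\left(6 \right)} \right)}\right) G{\left(I \right)} = \left(14 + 2 \cdot 15 \left(9 + 15\right)\right) \left(5 - -2\right) = \left(14 + 2 \cdot 15 \cdot 24\right) \left(5 + 2\right) = \left(14 + 720\right) 7 = 734 \cdot 7 = 5138$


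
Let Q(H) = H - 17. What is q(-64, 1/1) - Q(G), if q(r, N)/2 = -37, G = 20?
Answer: -77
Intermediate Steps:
q(r, N) = -74 (q(r, N) = 2*(-37) = -74)
Q(H) = -17 + H
q(-64, 1/1) - Q(G) = -74 - (-17 + 20) = -74 - 1*3 = -74 - 3 = -77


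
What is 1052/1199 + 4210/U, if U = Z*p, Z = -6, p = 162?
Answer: -2012623/582714 ≈ -3.4539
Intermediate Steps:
U = -972 (U = -6*162 = -972)
1052/1199 + 4210/U = 1052/1199 + 4210/(-972) = 1052*(1/1199) + 4210*(-1/972) = 1052/1199 - 2105/486 = -2012623/582714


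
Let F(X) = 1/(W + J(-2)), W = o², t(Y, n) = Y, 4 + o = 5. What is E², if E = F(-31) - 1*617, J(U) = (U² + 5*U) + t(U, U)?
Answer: 18662400/49 ≈ 3.8087e+5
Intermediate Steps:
o = 1 (o = -4 + 5 = 1)
J(U) = U² + 6*U (J(U) = (U² + 5*U) + U = U² + 6*U)
W = 1 (W = 1² = 1)
F(X) = -⅐ (F(X) = 1/(1 - 2*(6 - 2)) = 1/(1 - 2*4) = 1/(1 - 8) = 1/(-7) = -⅐)
E = -4320/7 (E = -⅐ - 1*617 = -⅐ - 617 = -4320/7 ≈ -617.14)
E² = (-4320/7)² = 18662400/49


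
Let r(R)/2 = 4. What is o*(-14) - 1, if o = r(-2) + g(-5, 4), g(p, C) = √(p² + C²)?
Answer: -113 - 14*√41 ≈ -202.64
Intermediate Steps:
g(p, C) = √(C² + p²)
r(R) = 8 (r(R) = 2*4 = 8)
o = 8 + √41 (o = 8 + √(4² + (-5)²) = 8 + √(16 + 25) = 8 + √41 ≈ 14.403)
o*(-14) - 1 = (8 + √41)*(-14) - 1 = (-112 - 14*√41) - 1 = -113 - 14*√41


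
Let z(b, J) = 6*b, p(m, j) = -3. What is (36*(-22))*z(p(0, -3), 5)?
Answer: 14256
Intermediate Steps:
(36*(-22))*z(p(0, -3), 5) = (36*(-22))*(6*(-3)) = -792*(-18) = 14256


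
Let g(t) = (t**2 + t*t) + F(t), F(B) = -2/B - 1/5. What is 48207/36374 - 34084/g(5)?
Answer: -475919227/691106 ≈ -688.63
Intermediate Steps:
F(B) = -1/5 - 2/B (F(B) = -2/B - 1*1/5 = -2/B - 1/5 = -1/5 - 2/B)
g(t) = 2*t**2 + (-10 - t)/(5*t) (g(t) = (t**2 + t*t) + (-10 - t)/(5*t) = (t**2 + t**2) + (-10 - t)/(5*t) = 2*t**2 + (-10 - t)/(5*t))
48207/36374 - 34084/g(5) = 48207/36374 - 34084*25/(-10 - 1*5 + 10*5**3) = 48207*(1/36374) - 34084*25/(-10 - 5 + 10*125) = 48207/36374 - 34084*25/(-10 - 5 + 1250) = 48207/36374 - 34084/((1/5)*(1/5)*1235) = 48207/36374 - 34084/247/5 = 48207/36374 - 34084*5/247 = 48207/36374 - 170420/247 = -475919227/691106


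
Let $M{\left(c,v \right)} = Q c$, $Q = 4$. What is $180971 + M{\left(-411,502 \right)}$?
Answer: $179327$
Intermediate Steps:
$M{\left(c,v \right)} = 4 c$
$180971 + M{\left(-411,502 \right)} = 180971 + 4 \left(-411\right) = 180971 - 1644 = 179327$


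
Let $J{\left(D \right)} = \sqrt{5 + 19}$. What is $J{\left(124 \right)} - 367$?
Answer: $-367 + 2 \sqrt{6} \approx -362.1$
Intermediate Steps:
$J{\left(D \right)} = 2 \sqrt{6}$ ($J{\left(D \right)} = \sqrt{24} = 2 \sqrt{6}$)
$J{\left(124 \right)} - 367 = 2 \sqrt{6} - 367 = -367 + 2 \sqrt{6}$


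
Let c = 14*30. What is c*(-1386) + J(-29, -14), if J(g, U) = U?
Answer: -582134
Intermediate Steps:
c = 420
c*(-1386) + J(-29, -14) = 420*(-1386) - 14 = -582120 - 14 = -582134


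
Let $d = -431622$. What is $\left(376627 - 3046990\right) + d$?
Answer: $-3101985$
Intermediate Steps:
$\left(376627 - 3046990\right) + d = \left(376627 - 3046990\right) - 431622 = -2670363 - 431622 = -3101985$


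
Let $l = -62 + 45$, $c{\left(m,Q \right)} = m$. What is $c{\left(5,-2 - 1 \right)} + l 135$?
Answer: $-2290$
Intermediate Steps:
$l = -17$
$c{\left(5,-2 - 1 \right)} + l 135 = 5 - 2295 = -2290$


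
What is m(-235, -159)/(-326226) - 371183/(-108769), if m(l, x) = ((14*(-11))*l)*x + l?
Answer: 746994773563/35483275794 ≈ 21.052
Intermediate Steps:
m(l, x) = l - 154*l*x (m(l, x) = (-154*l)*x + l = -154*l*x + l = l - 154*l*x)
m(-235, -159)/(-326226) - 371183/(-108769) = -235*(1 - 154*(-159))/(-326226) - 371183/(-108769) = -235*(1 + 24486)*(-1/326226) - 371183*(-1/108769) = -235*24487*(-1/326226) + 371183/108769 = -5754445*(-1/326226) + 371183/108769 = 5754445/326226 + 371183/108769 = 746994773563/35483275794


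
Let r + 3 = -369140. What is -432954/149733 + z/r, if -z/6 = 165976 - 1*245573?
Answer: -25703524892/6141432091 ≈ -4.1853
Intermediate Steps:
r = -369143 (r = -3 - 369140 = -369143)
z = 477582 (z = -6*(165976 - 1*245573) = -6*(165976 - 245573) = -6*(-79597) = 477582)
-432954/149733 + z/r = -432954/149733 + 477582/(-369143) = -432954*1/149733 + 477582*(-1/369143) = -48106/16637 - 477582/369143 = -25703524892/6141432091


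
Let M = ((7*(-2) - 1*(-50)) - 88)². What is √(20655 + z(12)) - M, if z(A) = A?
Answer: -2704 + 83*√3 ≈ -2560.2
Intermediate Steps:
M = 2704 (M = ((-14 + 50) - 88)² = (36 - 88)² = (-52)² = 2704)
√(20655 + z(12)) - M = √(20655 + 12) - 1*2704 = √20667 - 2704 = 83*√3 - 2704 = -2704 + 83*√3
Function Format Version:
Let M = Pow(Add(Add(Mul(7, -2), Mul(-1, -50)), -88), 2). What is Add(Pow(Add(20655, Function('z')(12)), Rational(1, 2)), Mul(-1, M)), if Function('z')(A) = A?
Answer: Add(-2704, Mul(83, Pow(3, Rational(1, 2)))) ≈ -2560.2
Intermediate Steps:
M = 2704 (M = Pow(Add(Add(-14, 50), -88), 2) = Pow(Add(36, -88), 2) = Pow(-52, 2) = 2704)
Add(Pow(Add(20655, Function('z')(12)), Rational(1, 2)), Mul(-1, M)) = Add(Pow(Add(20655, 12), Rational(1, 2)), Mul(-1, 2704)) = Add(Pow(20667, Rational(1, 2)), -2704) = Add(Mul(83, Pow(3, Rational(1, 2))), -2704) = Add(-2704, Mul(83, Pow(3, Rational(1, 2))))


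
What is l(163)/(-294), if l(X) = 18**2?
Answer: -54/49 ≈ -1.1020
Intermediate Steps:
l(X) = 324
l(163)/(-294) = 324/(-294) = 324*(-1/294) = -54/49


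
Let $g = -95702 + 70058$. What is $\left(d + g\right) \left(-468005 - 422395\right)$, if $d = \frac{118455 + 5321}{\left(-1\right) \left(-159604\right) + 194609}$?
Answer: $\frac{2695927712732800}{118071} \approx 2.2833 \cdot 10^{10}$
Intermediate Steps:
$g = -25644$
$d = \frac{123776}{354213}$ ($d = \frac{123776}{159604 + 194609} = \frac{123776}{354213} \approx 0.34944$)
$\left(d + g\right) \left(-468005 - 422395\right) = \left(\frac{123776}{354213} - 25644\right) \left(-468005 - 422395\right) = \left(- \frac{9083314396}{354213}\right) \left(-890400\right) = \frac{2695927712732800}{118071}$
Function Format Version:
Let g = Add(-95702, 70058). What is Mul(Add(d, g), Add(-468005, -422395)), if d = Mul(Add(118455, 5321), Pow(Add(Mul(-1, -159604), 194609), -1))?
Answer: Rational(2695927712732800, 118071) ≈ 2.2833e+10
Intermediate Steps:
g = -25644
d = Rational(123776, 354213) (d = Mul(123776, Pow(Add(159604, 194609), -1)) = Mul(123776, Pow(354213, -1)) = Mul(123776, Rational(1, 354213)) = Rational(123776, 354213) ≈ 0.34944)
Mul(Add(d, g), Add(-468005, -422395)) = Mul(Add(Rational(123776, 354213), -25644), Add(-468005, -422395)) = Mul(Rational(-9083314396, 354213), -890400) = Rational(2695927712732800, 118071)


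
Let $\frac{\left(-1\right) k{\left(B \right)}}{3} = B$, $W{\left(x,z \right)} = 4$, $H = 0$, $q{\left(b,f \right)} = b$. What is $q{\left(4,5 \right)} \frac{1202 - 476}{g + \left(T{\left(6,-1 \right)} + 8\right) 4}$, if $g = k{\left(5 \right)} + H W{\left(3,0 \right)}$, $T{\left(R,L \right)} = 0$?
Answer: $\frac{2904}{17} \approx 170.82$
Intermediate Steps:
$k{\left(B \right)} = - 3 B$
$g = -15$ ($g = \left(-3\right) 5 + 0 \cdot 4 = -15 + 0 = -15$)
$q{\left(4,5 \right)} \frac{1202 - 476}{g + \left(T{\left(6,-1 \right)} + 8\right) 4} = 4 \frac{1202 - 476}{-15 + \left(0 + 8\right) 4} = 4 \frac{726}{-15 + 8 \cdot 4} = 4 \frac{726}{-15 + 32} = 4 \cdot \frac{726}{17} = \frac{2904}{17}$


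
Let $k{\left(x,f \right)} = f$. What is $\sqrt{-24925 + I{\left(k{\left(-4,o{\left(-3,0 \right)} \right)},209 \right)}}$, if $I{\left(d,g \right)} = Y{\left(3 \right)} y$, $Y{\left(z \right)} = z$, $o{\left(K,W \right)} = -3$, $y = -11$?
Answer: $i \sqrt{24958} \approx 157.98 i$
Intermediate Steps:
$I{\left(d,g \right)} = -33$ ($I{\left(d,g \right)} = 3 \left(-11\right) = -33$)
$\sqrt{-24925 + I{\left(k{\left(-4,o{\left(-3,0 \right)} \right)},209 \right)}} = \sqrt{-24925 - 33} = \sqrt{-24958} = i \sqrt{24958}$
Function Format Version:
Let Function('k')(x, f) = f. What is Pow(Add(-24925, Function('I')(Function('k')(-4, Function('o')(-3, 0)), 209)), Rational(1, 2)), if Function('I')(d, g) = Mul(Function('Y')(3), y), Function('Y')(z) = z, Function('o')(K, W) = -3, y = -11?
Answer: Mul(I, Pow(24958, Rational(1, 2))) ≈ Mul(157.98, I)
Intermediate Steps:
Function('I')(d, g) = -33 (Function('I')(d, g) = Mul(3, -11) = -33)
Pow(Add(-24925, Function('I')(Function('k')(-4, Function('o')(-3, 0)), 209)), Rational(1, 2)) = Pow(Add(-24925, -33), Rational(1, 2)) = Pow(-24958, Rational(1, 2)) = Mul(I, Pow(24958, Rational(1, 2)))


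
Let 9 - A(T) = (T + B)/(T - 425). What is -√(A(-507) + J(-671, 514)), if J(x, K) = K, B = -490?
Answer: -√113340287/466 ≈ -22.846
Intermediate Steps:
A(T) = 9 - (-490 + T)/(-425 + T) (A(T) = 9 - (T - 490)/(T - 425) = 9 - (-490 + T)/(-425 + T))
-√(A(-507) + J(-671, 514)) = -√((-3335 + 8*(-507))/(-425 - 507) + 514) = -√((-3335 - 4056)/(-932) + 514) = -√(-1/932*(-7391) + 514) = -√(7391/932 + 514) = -√(486439/932) = -√113340287/466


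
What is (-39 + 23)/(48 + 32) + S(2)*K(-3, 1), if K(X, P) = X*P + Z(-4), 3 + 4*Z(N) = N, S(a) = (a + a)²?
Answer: -381/5 ≈ -76.200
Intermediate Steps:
S(a) = 4*a² (S(a) = (2*a)² = 4*a²)
Z(N) = -¾ + N/4
K(X, P) = -7/4 + P*X (K(X, P) = X*P + (-¾ + (¼)*(-4)) = P*X + (-¾ - 1) = P*X - 7/4 = -7/4 + P*X)
(-39 + 23)/(48 + 32) + S(2)*K(-3, 1) = (-39 + 23)/(48 + 32) + (4*2²)*(-7/4 + 1*(-3)) = -16/80 + (4*4)*(-7/4 - 3) = -16*1/80 + 16*(-19/4) = -⅕ - 76 = -381/5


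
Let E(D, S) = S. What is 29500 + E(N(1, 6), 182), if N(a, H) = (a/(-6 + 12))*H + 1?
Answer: 29682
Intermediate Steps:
N(a, H) = 1 + H*a/6 (N(a, H) = (a/6)*H + 1 = H*a/6 + 1 = 1 + H*a/6)
29500 + E(N(1, 6), 182) = 29500 + 182 = 29682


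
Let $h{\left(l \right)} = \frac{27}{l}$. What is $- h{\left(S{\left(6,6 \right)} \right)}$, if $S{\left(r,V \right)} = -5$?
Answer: $\frac{27}{5} \approx 5.4$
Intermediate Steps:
$- h{\left(S{\left(6,6 \right)} \right)} = - \frac{27}{-5} = - \frac{27 \left(-1\right)}{5} = \left(-1\right) \left(- \frac{27}{5}\right) = \frac{27}{5}$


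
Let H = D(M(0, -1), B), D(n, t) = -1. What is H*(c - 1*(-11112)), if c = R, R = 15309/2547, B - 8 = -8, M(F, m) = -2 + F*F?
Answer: -3146397/283 ≈ -11118.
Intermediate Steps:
M(F, m) = -2 + F²
B = 0 (B = 8 - 8 = 0)
R = 1701/283 (R = 15309*(1/2547) = 1701/283 ≈ 6.0106)
c = 1701/283 ≈ 6.0106
H = -1
H*(c - 1*(-11112)) = -(1701/283 - 1*(-11112)) = -(1701/283 + 11112) = -1*3146397/283 = -3146397/283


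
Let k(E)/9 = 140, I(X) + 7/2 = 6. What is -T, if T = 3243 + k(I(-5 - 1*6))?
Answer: -4503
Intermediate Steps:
I(X) = 5/2 (I(X) = -7/2 + 6 = 5/2)
k(E) = 1260 (k(E) = 9*140 = 1260)
T = 4503 (T = 3243 + 1260 = 4503)
-T = -1*4503 = -4503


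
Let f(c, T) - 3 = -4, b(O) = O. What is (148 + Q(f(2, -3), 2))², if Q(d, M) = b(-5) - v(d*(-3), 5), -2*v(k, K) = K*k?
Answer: 90601/4 ≈ 22650.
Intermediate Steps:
f(c, T) = -1 (f(c, T) = 3 - 4 = -1)
v(k, K) = -K*k/2
Q(d, M) = -5 - 15*d/2 (Q(d, M) = -5 - (-1)*5*d*(-3)/2 = -5 - (-1)*5*(-3*d)/2 = -5 - 15*d/2)
(148 + Q(f(2, -3), 2))² = (148 + (-5 - 15/2*(-1)))² = (148 + (-5 + 15/2))² = (148 + 5/2)² = (301/2)² = 90601/4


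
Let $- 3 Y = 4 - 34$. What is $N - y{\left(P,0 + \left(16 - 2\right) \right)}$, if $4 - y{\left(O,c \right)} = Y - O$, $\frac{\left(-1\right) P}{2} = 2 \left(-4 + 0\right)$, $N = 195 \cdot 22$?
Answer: $4280$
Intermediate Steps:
$N = 4290$
$P = 16$ ($P = - 2 \cdot 2 \left(-4 + 0\right) = - 2 \cdot 2 \left(-4\right) = \left(-2\right) \left(-8\right) = 16$)
$Y = 10$ ($Y = - \frac{4 - 34}{3} = \left(- \frac{1}{3}\right) \left(-30\right) = 10$)
$y{\left(O,c \right)} = -6 + O$ ($y{\left(O,c \right)} = 4 - \left(10 - O\right) = 4 + \left(-10 + O\right) = -6 + O$)
$N - y{\left(P,0 + \left(16 - 2\right) \right)} = 4290 - \left(-6 + 16\right) = 4290 - 10 = 4280$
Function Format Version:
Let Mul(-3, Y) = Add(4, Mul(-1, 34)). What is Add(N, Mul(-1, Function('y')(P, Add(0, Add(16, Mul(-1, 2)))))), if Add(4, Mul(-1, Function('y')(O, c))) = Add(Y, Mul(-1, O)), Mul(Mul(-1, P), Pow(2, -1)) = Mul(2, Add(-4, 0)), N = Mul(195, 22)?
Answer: 4280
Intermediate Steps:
N = 4290
P = 16 (P = Mul(-2, Mul(2, Add(-4, 0))) = Mul(-2, Mul(2, -4)) = Mul(-2, -8) = 16)
Y = 10 (Y = Mul(Rational(-1, 3), Add(4, Mul(-1, 34))) = Mul(Rational(-1, 3), Add(4, -34)) = Mul(Rational(-1, 3), -30) = 10)
Function('y')(O, c) = Add(-6, O) (Function('y')(O, c) = Add(4, Mul(-1, Add(10, Mul(-1, O)))) = Add(4, Add(-10, O)) = Add(-6, O))
Add(N, Mul(-1, Function('y')(P, Add(0, Add(16, Mul(-1, 2)))))) = Add(4290, Mul(-1, Add(-6, 16))) = Add(4290, Mul(-1, 10)) = Add(4290, -10) = 4280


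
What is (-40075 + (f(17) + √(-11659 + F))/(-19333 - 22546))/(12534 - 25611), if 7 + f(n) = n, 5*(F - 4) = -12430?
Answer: 559433645/182550561 + I*√14141/547651683 ≈ 3.0645 + 2.1714e-7*I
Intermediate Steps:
F = -2482 (F = 4 + (⅕)*(-12430) = 4 - 2486 = -2482)
f(n) = -7 + n
(-40075 + (f(17) + √(-11659 + F))/(-19333 - 22546))/(12534 - 25611) = (-40075 + ((-7 + 17) + √(-11659 - 2482))/(-19333 - 22546))/(12534 - 25611) = (-40075 + (10 + √(-14141))/(-41879))/(-13077) = (-40075 + (10 + I*√14141)*(-1/41879))*(-1/13077) = (-40075 + (-10/41879 - I*√14141/41879))*(-1/13077) = (-1678300935/41879 - I*√14141/41879)*(-1/13077) = 559433645/182550561 + I*√14141/547651683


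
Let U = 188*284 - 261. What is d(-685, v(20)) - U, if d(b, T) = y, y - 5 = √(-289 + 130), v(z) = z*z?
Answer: -53126 + I*√159 ≈ -53126.0 + 12.61*I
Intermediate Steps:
v(z) = z²
U = 53131 (U = 53392 - 261 = 53131)
y = 5 + I*√159 (y = 5 + √(-289 + 130) = 5 + √(-159) = 5 + I*√159 ≈ 5.0 + 12.61*I)
d(b, T) = 5 + I*√159
d(-685, v(20)) - U = (5 + I*√159) - 1*53131 = (5 + I*√159) - 53131 = -53126 + I*√159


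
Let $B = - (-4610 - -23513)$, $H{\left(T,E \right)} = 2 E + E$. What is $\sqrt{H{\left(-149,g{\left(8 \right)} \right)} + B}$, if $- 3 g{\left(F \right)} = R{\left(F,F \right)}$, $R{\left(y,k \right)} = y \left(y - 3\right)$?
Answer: $i \sqrt{18943} \approx 137.63 i$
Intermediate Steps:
$R{\left(y,k \right)} = y \left(-3 + y\right)$
$g{\left(F \right)} = - \frac{F \left(-3 + F\right)}{3}$
$H{\left(T,E \right)} = 3 E$
$B = -18903$ ($B = - (-4610 + 23513) = \left(-1\right) 18903 = -18903$)
$\sqrt{H{\left(-149,g{\left(8 \right)} \right)} + B} = \sqrt{3 \cdot \frac{1}{3} \cdot 8 \left(3 - 8\right) - 18903} = \sqrt{3 \cdot \frac{1}{3} \cdot 8 \left(-5\right) - 18903} = \sqrt{3 \left(- \frac{40}{3}\right) - 18903} = \sqrt{-40 - 18903} = \sqrt{-18943} = i \sqrt{18943}$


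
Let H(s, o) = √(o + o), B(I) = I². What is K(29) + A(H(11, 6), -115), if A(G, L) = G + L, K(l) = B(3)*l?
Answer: 146 + 2*√3 ≈ 149.46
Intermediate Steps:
K(l) = 9*l (K(l) = 3²*l = 9*l)
H(s, o) = √2*√o (H(s, o) = √(2*o) = √2*√o)
K(29) + A(H(11, 6), -115) = 9*29 + (√2*√6 - 115) = 261 + (2*√3 - 115) = 261 + (-115 + 2*√3) = 146 + 2*√3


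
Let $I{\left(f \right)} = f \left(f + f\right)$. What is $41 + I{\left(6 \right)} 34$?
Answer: $2489$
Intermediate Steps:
$I{\left(f \right)} = 2 f^{2}$ ($I{\left(f \right)} = f 2 f = 2 f^{2}$)
$41 + I{\left(6 \right)} 34 = 41 + 2 \cdot 6^{2} \cdot 34 = 41 + 2 \cdot 36 \cdot 34 = 41 + 72 \cdot 34 = 41 + 2448 = 2489$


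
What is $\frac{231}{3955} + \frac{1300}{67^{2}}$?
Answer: $\frac{882637}{2536285} \approx 0.348$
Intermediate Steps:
$\frac{231}{3955} + \frac{1300}{67^{2}} = 231 \cdot \frac{1}{3955} + \frac{1300}{4489} = \frac{33}{565} + 1300 \cdot \frac{1}{4489} = \frac{33}{565} + \frac{1300}{4489} = \frac{882637}{2536285}$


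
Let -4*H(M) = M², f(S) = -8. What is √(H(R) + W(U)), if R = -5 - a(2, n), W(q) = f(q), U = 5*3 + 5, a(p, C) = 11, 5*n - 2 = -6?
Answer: 6*I*√2 ≈ 8.4853*I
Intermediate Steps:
n = -⅘ (n = ⅖ + (⅕)*(-6) = ⅖ - 6/5 = -⅘ ≈ -0.80000)
U = 20 (U = 15 + 5 = 20)
W(q) = -8
R = -16 (R = -5 - 1*11 = -5 - 11 = -16)
H(M) = -M²/4
√(H(R) + W(U)) = √(-¼*(-16)² - 8) = √(-¼*256 - 8) = √(-64 - 8) = √(-72) = 6*I*√2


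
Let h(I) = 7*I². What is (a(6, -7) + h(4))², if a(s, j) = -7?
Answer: 11025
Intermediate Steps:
(a(6, -7) + h(4))² = (-7 + 7*4²)² = (-7 + 7*16)² = (-7 + 112)² = 105² = 11025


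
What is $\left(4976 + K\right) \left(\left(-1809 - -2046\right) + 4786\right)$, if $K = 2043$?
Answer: $35256437$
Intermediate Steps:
$\left(4976 + K\right) \left(\left(-1809 - -2046\right) + 4786\right) = \left(4976 + 2043\right) \left(\left(-1809 - -2046\right) + 4786\right) = 7019 \left(\left(-1809 + 2046\right) + 4786\right) = 7019 \left(237 + 4786\right) = 7019 \cdot 5023 = 35256437$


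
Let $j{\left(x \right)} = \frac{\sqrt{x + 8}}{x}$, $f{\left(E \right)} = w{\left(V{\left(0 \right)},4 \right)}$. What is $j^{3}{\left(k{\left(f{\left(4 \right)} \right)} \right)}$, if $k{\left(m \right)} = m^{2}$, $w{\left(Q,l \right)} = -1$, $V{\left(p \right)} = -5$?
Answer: $27$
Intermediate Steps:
$f{\left(E \right)} = -1$
$j{\left(x \right)} = \frac{\sqrt{8 + x}}{x}$
$j^{3}{\left(k{\left(f{\left(4 \right)} \right)} \right)} = \left(\frac{\sqrt{8 + \left(-1\right)^{2}}}{\left(-1\right)^{2}}\right)^{3} = \left(\frac{\sqrt{8 + 1}}{1}\right)^{3} = \left(1 \sqrt{9}\right)^{3} = \left(1 \cdot 3\right)^{3} = 3^{3} = 27$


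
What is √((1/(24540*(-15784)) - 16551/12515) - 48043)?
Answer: I*√112898206460090568043977558/48475520904 ≈ 219.19*I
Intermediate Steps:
√((1/(24540*(-15784)) - 16551/12515) - 48043) = √(((1/24540)*(-1/15784) - 16551*1/12515) - 48043) = √((-1/387339360 - 16551/12515) - 48043) = √(-256434150395/193902083616 - 48043) = √(-9315894237313883/193902083616) = I*√112898206460090568043977558/48475520904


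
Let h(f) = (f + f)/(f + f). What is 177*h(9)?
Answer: 177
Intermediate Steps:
h(f) = 1 (h(f) = (2*f)/((2*f)) = (2*f)*(1/(2*f)) = 1)
177*h(9) = 177*1 = 177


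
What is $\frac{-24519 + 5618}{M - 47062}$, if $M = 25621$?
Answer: $\frac{18901}{21441} \approx 0.88154$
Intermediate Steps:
$\frac{-24519 + 5618}{M - 47062} = \frac{-24519 + 5618}{25621 - 47062} = - \frac{18901}{-21441} = \left(-18901\right) \left(- \frac{1}{21441}\right) = \frac{18901}{21441}$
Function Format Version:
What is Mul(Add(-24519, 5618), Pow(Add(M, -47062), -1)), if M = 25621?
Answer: Rational(18901, 21441) ≈ 0.88154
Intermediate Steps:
Mul(Add(-24519, 5618), Pow(Add(M, -47062), -1)) = Mul(Add(-24519, 5618), Pow(Add(25621, -47062), -1)) = Mul(-18901, Pow(-21441, -1)) = Mul(-18901, Rational(-1, 21441)) = Rational(18901, 21441)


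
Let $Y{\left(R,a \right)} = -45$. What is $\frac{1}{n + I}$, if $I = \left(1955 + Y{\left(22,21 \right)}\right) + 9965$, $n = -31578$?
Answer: $- \frac{1}{19703} \approx -5.0754 \cdot 10^{-5}$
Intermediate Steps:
$I = 11875$ ($I = \left(1955 - 45\right) + 9965 = 1910 + 9965 = 11875$)
$\frac{1}{n + I} = \frac{1}{-31578 + 11875} = \frac{1}{-19703} = - \frac{1}{19703}$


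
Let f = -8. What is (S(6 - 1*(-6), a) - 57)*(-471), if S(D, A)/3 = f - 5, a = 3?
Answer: 45216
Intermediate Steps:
S(D, A) = -39 (S(D, A) = 3*(-8 - 5) = 3*(-13) = -39)
(S(6 - 1*(-6), a) - 57)*(-471) = (-39 - 57)*(-471) = -96*(-471) = 45216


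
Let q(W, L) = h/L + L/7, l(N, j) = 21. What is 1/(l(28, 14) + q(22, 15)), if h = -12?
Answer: 35/782 ≈ 0.044757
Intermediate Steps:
q(W, L) = -12/L + L/7
1/(l(28, 14) + q(22, 15)) = 1/(21 + (-12/15 + (⅐)*15)) = 1/(21 + (-12*1/15 + 15/7)) = 1/(21 + (-⅘ + 15/7)) = 1/(21 + 47/35) = 1/(782/35) = 35/782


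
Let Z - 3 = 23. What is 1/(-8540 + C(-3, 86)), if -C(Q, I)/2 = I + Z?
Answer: -1/8764 ≈ -0.00011410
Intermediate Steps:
Z = 26 (Z = 3 + 23 = 26)
C(Q, I) = -52 - 2*I (C(Q, I) = -2*(I + 26) = -2*(26 + I) = -52 - 2*I)
1/(-8540 + C(-3, 86)) = 1/(-8540 + (-52 - 2*86)) = 1/(-8540 + (-52 - 172)) = 1/(-8540 - 224) = 1/(-8764) = -1/8764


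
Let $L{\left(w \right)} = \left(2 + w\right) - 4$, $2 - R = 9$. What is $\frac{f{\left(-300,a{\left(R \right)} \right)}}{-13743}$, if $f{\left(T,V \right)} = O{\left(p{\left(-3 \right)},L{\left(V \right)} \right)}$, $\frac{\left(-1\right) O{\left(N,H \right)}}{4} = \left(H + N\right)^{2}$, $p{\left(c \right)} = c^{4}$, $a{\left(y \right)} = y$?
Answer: $\frac{768}{509} \approx 1.5088$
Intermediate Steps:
$R = -7$ ($R = 2 - 9 = -7$)
$L{\left(w \right)} = -2 + w$
$O{\left(N,H \right)} = - 4 \left(H + N\right)^{2}$
$f{\left(T,V \right)} = - 4 \left(79 + V\right)^{2}$ ($f{\left(T,V \right)} = - 4 \left(\left(-2 + V\right) + \left(-3\right)^{4}\right)^{2} = - 4 \left(\left(-2 + V\right) + 81\right)^{2} = - 4 \left(79 + V\right)^{2}$)
$\frac{f{\left(-300,a{\left(R \right)} \right)}}{-13743} = \frac{\left(-4\right) \left(79 - 7\right)^{2}}{-13743} = - 4 \cdot 72^{2} \left(- \frac{1}{13743}\right) = \left(-4\right) 5184 \left(- \frac{1}{13743}\right) = \left(-20736\right) \left(- \frac{1}{13743}\right) = \frac{768}{509}$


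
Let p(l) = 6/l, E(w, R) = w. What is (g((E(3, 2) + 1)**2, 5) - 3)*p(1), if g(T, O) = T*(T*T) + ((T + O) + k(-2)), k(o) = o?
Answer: 24672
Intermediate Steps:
g(T, O) = -2 + O + T + T**3 (g(T, O) = T*(T*T) + ((T + O) - 2) = T*T**2 + ((O + T) - 2) = T**3 + (-2 + O + T) = -2 + O + T + T**3)
(g((E(3, 2) + 1)**2, 5) - 3)*p(1) = ((-2 + 5 + (3 + 1)**2 + ((3 + 1)**2)**3) - 3)*(6/1) = ((-2 + 5 + 4**2 + (4**2)**3) - 3)*(6*1) = ((-2 + 5 + 16 + 16**3) - 3)*6 = ((-2 + 5 + 16 + 4096) - 3)*6 = (4115 - 3)*6 = 4112*6 = 24672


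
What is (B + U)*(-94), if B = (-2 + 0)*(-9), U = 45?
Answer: -5922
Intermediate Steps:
B = 18 (B = -2*(-9) = 18)
(B + U)*(-94) = (18 + 45)*(-94) = 63*(-94) = -5922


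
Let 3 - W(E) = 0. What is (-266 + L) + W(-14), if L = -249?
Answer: -512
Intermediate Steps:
W(E) = 3 (W(E) = 3 - 1*0 = 3 + 0 = 3)
(-266 + L) + W(-14) = (-266 - 249) + 3 = -515 + 3 = -512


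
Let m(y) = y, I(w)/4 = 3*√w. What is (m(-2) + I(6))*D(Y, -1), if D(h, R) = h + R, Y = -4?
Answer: 10 - 60*√6 ≈ -136.97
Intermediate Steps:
D(h, R) = R + h
I(w) = 12*√w (I(w) = 4*(3*√w) = 12*√w)
(m(-2) + I(6))*D(Y, -1) = (-2 + 12*√6)*(-1 - 4) = (-2 + 12*√6)*(-5) = 10 - 60*√6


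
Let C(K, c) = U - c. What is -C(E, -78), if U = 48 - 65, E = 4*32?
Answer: -61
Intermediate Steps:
E = 128
U = -17
C(K, c) = -17 - c
-C(E, -78) = -(-17 - 1*(-78)) = -(-17 + 78) = -1*61 = -61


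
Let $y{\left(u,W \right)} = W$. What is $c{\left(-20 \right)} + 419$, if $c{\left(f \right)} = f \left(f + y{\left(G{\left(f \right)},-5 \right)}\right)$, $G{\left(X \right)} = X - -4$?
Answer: $919$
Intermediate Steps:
$G{\left(X \right)} = 4 + X$ ($G{\left(X \right)} = X + 4 = 4 + X$)
$c{\left(f \right)} = f \left(-5 + f\right)$ ($c{\left(f \right)} = f \left(f - 5\right) = f \left(-5 + f\right)$)
$c{\left(-20 \right)} + 419 = - 20 \left(-5 - 20\right) + 419 = \left(-20\right) \left(-25\right) + 419 = 500 + 419 = 919$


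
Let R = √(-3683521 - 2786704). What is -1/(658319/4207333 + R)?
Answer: -2769767253227/114533665099444635786 + 88508254864445*I*√258809/114533665099444635786 ≈ -2.4183e-8 + 0.00039313*I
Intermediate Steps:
R = 5*I*√258809 (R = √(-6470225) = 5*I*√258809 ≈ 2543.7*I)
-1/(658319/4207333 + R) = -1/(658319/4207333 + 5*I*√258809)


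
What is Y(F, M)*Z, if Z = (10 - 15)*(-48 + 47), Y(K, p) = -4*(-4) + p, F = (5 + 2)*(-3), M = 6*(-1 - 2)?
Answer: -10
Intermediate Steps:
M = -18 (M = 6*(-3) = -18)
F = -21 (F = 7*(-3) = -21)
Y(K, p) = 16 + p
Z = 5 (Z = -5*(-1) = 5)
Y(F, M)*Z = (16 - 18)*5 = -2*5 = -10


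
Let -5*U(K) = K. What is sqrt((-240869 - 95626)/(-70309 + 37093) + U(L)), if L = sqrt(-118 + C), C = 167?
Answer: sqrt(418072665)/6920 ≈ 2.9547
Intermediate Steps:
L = 7 (L = sqrt(-118 + 167) = sqrt(49) = 7)
U(K) = -K/5
sqrt((-240869 - 95626)/(-70309 + 37093) + U(L)) = sqrt((-240869 - 95626)/(-70309 + 37093) - 1/5*7) = sqrt(-336495/(-33216) - 7/5) = sqrt(-336495*(-1/33216) - 7/5) = sqrt(112165/11072 - 7/5) = sqrt(483321/55360) = sqrt(418072665)/6920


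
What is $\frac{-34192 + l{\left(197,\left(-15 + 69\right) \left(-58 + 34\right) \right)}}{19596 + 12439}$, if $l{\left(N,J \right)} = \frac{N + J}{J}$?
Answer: $- \frac{44311733}{41517360} \approx -1.0673$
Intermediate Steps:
$l{\left(N,J \right)} = \frac{J + N}{J}$
$\frac{-34192 + l{\left(197,\left(-15 + 69\right) \left(-58 + 34\right) \right)}}{19596 + 12439} = \frac{-34192 + \frac{\left(-15 + 69\right) \left(-58 + 34\right) + 197}{\left(-15 + 69\right) \left(-58 + 34\right)}}{19596 + 12439} = \frac{-34192 + \frac{54 \left(-24\right) + 197}{54 \left(-24\right)}}{32035} = \left(-34192 + \frac{-1296 + 197}{-1296}\right) \frac{1}{32035} = \left(-34192 - - \frac{1099}{1296}\right) \frac{1}{32035} = \left(-34192 + \frac{1099}{1296}\right) \frac{1}{32035} = \left(- \frac{44311733}{1296}\right) \frac{1}{32035} = - \frac{44311733}{41517360}$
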